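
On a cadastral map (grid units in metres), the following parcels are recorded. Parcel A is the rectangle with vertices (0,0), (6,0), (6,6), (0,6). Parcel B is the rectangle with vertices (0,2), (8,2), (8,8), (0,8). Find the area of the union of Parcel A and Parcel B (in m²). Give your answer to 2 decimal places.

By inclusion–exclusion:
Individual areas: |Parcel A| = 36, |Parcel B| = 48.
|Parcel A∩Parcel B|: x∈[0,6], y∈[2,6] → 6·4 = 24.
|Parcel A ∪ Parcel B| = 84 − 24 = 60.00.

60.00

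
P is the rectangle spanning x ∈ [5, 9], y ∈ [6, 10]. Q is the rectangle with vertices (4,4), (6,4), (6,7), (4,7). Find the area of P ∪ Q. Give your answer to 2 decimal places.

By inclusion–exclusion:
Individual areas: |P| = 16, |Q| = 6.
|P∩Q|: x∈[5,6], y∈[6,7] → 1·1 = 1.
|P ∪ Q| = 22 − 1 = 21.00.

21.00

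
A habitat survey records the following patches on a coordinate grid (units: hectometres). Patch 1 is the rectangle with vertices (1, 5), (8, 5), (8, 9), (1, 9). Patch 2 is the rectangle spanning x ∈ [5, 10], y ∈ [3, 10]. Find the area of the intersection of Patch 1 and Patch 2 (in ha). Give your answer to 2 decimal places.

|Patch 1∩Patch 2|: x∈[5,8], y∈[5,9] → 3·4 = 12.

12.00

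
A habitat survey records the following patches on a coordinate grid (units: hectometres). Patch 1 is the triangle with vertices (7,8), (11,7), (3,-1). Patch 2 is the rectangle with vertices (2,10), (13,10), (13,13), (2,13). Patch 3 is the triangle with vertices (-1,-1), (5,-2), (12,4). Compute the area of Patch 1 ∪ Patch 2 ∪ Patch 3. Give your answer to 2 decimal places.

73.21

By inclusion–exclusion:
Individual areas: |Patch 1| = 20, |Patch 2| = 33, |Patch 3| = 21.5.
|Patch 1∩Patch 2| = 0.
|Patch 1∩Patch 3| = 1.2887.
|Patch 2∩Patch 3| = 0.
|Patch 1∩Patch 2∩Patch 3| = 0.
|Patch 1 ∪ Patch 2 ∪ Patch 3| = 74.5 − 1.2887 + 0 = 73.21.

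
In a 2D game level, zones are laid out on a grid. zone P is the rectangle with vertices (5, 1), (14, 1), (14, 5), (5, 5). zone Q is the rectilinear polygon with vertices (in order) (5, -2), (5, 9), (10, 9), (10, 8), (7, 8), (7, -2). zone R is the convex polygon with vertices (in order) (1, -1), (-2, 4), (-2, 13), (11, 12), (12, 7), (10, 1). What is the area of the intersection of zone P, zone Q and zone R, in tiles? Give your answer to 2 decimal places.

8.00

The intersection is the polygon with vertices (7,1), (5,1), (5,5), (7,5).
By the shoelace formula its area is 8.00.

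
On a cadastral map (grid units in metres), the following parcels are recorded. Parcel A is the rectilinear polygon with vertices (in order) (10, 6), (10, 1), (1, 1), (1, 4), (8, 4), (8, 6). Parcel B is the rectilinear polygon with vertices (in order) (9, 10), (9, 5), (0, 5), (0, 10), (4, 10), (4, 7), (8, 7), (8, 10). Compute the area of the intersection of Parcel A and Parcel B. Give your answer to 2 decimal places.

The intersection is the polygon with vertices (8,6), (9,6), (9,5), (8,5).
By the shoelace formula its area is 1.00.

1.00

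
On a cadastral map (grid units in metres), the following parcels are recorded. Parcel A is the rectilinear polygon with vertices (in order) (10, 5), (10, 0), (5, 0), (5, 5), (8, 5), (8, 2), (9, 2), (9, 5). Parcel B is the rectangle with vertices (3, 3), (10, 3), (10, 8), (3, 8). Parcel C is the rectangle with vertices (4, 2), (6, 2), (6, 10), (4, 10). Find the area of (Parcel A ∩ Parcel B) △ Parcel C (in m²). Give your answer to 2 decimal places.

20.00

|Parcel A ∩ Parcel B| = 8.
|(Parcel A ∩ Parcel B) ∩ Parcel C| = 2.
|(Parcel A ∩ Parcel B) △ Parcel C| = 8 + 16 − 4 = 20.00.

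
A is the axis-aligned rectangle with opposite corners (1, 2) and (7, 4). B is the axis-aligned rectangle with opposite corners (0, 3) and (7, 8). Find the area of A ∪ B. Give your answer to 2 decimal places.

By inclusion–exclusion:
Individual areas: |A| = 12, |B| = 35.
|A∩B|: x∈[1,7], y∈[3,4] → 6·1 = 6.
|A ∪ B| = 47 − 6 = 41.00.

41.00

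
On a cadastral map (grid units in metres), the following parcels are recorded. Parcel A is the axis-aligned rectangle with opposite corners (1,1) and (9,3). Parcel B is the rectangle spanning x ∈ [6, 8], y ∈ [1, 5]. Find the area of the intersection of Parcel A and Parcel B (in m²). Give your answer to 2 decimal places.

|Parcel A∩Parcel B|: x∈[6,8], y∈[1,3] → 2·2 = 4.

4.00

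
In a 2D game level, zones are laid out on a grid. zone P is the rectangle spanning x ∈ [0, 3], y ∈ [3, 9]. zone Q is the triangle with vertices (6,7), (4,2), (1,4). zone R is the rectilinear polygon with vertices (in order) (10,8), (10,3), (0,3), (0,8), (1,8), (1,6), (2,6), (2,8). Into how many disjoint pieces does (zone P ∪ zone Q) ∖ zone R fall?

(zone P ∪ zone Q) ∖ zone R splits into 2 disjoint pieces (area 5, area 0.95).

2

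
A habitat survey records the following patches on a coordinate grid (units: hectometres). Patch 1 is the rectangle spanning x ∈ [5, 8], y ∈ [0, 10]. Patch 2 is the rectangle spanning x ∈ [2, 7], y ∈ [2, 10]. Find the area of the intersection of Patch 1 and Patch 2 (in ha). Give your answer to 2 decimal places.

16.00

|Patch 1∩Patch 2|: x∈[5,7], y∈[2,10] → 2·8 = 16.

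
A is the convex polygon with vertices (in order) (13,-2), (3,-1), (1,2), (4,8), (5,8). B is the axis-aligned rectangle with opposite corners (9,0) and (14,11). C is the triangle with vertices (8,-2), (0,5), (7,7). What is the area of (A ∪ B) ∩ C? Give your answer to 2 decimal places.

28.53

The region (A ∪ B) ∩ C is the polygon with vertices (2.917,5.833), (6.023,6.721), (7.194,5.258), (7.944,-1.494), (7.355,-1.435), (1.739,3.478).
By the shoelace formula its area is 28.53.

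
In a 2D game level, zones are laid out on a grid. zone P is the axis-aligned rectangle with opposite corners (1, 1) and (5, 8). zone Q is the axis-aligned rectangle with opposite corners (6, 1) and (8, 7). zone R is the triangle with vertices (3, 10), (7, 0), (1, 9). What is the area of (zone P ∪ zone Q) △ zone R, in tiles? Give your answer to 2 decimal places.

38.20

|zone P ∪ zone Q| = 40.
|(zone P ∪ zone Q) ∩ zone R| = 6.9.
|(zone P ∪ zone Q) △ zone R| = 40 + 12 − 13.8 = 38.20.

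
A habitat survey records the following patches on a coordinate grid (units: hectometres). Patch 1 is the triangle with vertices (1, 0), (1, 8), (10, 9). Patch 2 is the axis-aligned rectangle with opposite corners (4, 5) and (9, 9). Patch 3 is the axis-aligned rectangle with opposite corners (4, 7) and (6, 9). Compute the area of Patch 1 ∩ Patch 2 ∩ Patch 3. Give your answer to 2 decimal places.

The intersection is the polygon with vertices (4,8.333), (6,8.556), (6,7), (4,7).
By the shoelace formula its area is 2.89.

2.89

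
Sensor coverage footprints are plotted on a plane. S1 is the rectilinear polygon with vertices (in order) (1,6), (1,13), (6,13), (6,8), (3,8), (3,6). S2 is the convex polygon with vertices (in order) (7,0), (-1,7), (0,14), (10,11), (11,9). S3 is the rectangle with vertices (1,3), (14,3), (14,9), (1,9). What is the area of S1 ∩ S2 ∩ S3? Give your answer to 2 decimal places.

The intersection is the polygon with vertices (6,8), (3,8), (3,6), (1,6), (1,9), (6,9).
By the shoelace formula its area is 9.00.

9.00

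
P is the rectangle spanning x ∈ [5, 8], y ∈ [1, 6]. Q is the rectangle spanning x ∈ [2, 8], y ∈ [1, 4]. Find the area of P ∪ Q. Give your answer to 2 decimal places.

By inclusion–exclusion:
Individual areas: |P| = 15, |Q| = 18.
|P∩Q|: x∈[5,8], y∈[1,4] → 3·3 = 9.
|P ∪ Q| = 33 − 9 = 24.00.

24.00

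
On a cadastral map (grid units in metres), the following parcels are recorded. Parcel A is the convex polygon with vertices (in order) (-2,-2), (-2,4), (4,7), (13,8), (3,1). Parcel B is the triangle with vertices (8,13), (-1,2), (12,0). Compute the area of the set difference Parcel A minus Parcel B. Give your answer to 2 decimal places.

|Parcel A| = 58, |Parcel A∩Parcel B| = 37.2603.
|Parcel A ∖ Parcel B| = |Parcel A| − |Parcel A∩Parcel B| = 58 − 37.2603 = 20.74.

20.74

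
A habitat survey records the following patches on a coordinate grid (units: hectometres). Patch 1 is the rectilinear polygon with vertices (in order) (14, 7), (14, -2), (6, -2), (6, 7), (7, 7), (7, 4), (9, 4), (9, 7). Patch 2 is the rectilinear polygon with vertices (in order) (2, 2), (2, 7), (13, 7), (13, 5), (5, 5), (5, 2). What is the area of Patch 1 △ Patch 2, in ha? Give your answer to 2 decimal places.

|Patch 1| = 66, |Patch 2| = 31, |Patch 1∩Patch 2| = 10.
|Patch 1 △ Patch 2| = |Patch 1| + |Patch 2| − 2·|Patch 1∩Patch 2| = 66 + 31 − 20 = 77.00.

77.00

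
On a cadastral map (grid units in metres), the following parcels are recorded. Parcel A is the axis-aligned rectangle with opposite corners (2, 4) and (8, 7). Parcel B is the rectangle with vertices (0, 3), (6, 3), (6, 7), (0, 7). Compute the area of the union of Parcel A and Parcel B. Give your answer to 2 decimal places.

By inclusion–exclusion:
Individual areas: |Parcel A| = 18, |Parcel B| = 24.
|Parcel A∩Parcel B|: x∈[2,6], y∈[4,7] → 4·3 = 12.
|Parcel A ∪ Parcel B| = 42 − 12 = 30.00.

30.00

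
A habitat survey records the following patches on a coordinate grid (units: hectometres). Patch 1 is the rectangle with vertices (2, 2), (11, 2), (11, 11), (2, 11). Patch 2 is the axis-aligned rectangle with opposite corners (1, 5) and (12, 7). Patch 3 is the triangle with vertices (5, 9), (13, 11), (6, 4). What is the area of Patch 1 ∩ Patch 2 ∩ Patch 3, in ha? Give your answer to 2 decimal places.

The intersection is the polygon with vertices (5.8,5), (5.4,7), (9,7), (7,5).
By the shoelace formula its area is 4.80.

4.80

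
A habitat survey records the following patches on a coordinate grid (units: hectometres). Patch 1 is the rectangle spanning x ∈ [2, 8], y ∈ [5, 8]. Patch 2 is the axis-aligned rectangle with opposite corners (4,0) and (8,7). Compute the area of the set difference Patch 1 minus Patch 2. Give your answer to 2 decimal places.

10.00

|Patch 1∩Patch 2|: x∈[4,8], y∈[5,7] → 4·2 = 8.
|Patch 1| = 18.
|Patch 1 ∖ Patch 2| = |Patch 1| − |Patch 1∩Patch 2| = 18 − 8 = 10.00.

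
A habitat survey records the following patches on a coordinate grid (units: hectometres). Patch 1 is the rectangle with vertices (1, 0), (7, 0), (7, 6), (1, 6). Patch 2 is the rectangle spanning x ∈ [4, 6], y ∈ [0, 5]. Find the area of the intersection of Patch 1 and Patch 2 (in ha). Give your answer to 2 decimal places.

10.00

|Patch 1∩Patch 2|: x∈[4,6], y∈[0,5] → 2·5 = 10.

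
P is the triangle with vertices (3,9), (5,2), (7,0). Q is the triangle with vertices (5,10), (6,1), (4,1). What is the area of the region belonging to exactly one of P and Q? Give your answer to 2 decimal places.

8.05

|P| = 5, |Q| = 9, |P∩Q| = 2.9748.
|P △ Q| = |P| + |Q| − 2·|P∩Q| = 5 + 9 − 5.9496 = 8.05.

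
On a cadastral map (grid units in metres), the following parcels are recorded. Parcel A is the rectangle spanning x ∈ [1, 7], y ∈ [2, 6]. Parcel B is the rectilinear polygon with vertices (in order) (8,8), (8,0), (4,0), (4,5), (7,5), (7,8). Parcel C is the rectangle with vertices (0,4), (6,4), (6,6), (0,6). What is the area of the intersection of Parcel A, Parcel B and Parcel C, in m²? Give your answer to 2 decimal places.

2.00

The intersection is the polygon with vertices (4,5), (6,5), (6,4), (4,4).
By the shoelace formula its area is 2.00.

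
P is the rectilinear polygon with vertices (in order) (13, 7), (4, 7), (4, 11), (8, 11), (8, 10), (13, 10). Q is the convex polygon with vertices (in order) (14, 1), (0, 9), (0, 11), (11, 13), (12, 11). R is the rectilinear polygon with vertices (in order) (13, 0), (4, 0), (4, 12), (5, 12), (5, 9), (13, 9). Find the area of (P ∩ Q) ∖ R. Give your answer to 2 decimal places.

|P ∩ Q| = 29.5.
|(P ∩ Q) ∩ R| = 19.2.
|(P ∩ Q) ∖ R| = 29.5 − 19.2 = 10.30.

10.30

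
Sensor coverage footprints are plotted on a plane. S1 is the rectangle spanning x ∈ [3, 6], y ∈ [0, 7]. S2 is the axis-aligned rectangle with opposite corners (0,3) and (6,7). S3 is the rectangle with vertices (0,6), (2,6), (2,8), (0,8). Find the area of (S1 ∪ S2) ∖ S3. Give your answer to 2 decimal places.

|S1 ∪ S2| = 33.
|(S1 ∪ S2) ∩ S3| = 2.
|(S1 ∪ S2) ∖ S3| = 33 − 2 = 31.00.

31.00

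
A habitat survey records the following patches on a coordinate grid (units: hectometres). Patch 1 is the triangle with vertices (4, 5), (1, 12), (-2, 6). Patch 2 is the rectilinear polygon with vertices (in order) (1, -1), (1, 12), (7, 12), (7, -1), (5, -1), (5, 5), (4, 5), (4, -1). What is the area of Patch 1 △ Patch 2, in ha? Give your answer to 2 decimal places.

|Patch 1| = 19.5, |Patch 2| = 72, |Patch 1∩Patch 2| = 9.75.
|Patch 1 △ Patch 2| = |Patch 1| + |Patch 2| − 2·|Patch 1∩Patch 2| = 19.5 + 72 − 19.5 = 72.00.

72.00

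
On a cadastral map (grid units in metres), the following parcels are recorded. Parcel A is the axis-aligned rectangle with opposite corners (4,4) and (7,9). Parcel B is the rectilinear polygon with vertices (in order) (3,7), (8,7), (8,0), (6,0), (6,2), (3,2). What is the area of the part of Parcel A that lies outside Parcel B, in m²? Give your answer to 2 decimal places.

6.00

|Parcel A| = 15, |Parcel A∩Parcel B| = 9.
|Parcel A ∖ Parcel B| = |Parcel A| − |Parcel A∩Parcel B| = 15 − 9 = 6.00.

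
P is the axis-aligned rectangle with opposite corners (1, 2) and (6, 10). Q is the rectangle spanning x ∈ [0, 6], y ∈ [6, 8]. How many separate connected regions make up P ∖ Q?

P ∖ Q splits into 2 disjoint pieces (area 20, area 10).

2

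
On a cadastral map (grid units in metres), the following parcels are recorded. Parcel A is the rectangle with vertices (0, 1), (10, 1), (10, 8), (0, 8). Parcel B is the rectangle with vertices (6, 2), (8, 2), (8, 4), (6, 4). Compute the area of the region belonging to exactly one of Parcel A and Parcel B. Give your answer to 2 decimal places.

66.00

|Parcel A∩Parcel B|: x∈[6,8], y∈[2,4] → 2·2 = 4.
|Parcel A △ Parcel B| = |Parcel A| + |Parcel B| − 2·|Parcel A∩Parcel B| = 70 + 4 − 8 = 66.00.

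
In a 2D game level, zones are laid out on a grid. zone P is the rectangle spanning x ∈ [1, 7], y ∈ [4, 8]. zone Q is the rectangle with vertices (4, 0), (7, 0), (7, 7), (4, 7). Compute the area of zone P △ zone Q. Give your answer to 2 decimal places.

27.00

|zone P∩zone Q|: x∈[4,7], y∈[4,7] → 3·3 = 9.
|zone P △ zone Q| = |zone P| + |zone Q| − 2·|zone P∩zone Q| = 24 + 21 − 18 = 27.00.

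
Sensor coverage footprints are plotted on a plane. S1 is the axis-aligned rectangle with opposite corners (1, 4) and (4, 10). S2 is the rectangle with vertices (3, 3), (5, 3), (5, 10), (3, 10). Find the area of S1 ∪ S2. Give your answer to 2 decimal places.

26.00

By inclusion–exclusion:
Individual areas: |S1| = 18, |S2| = 14.
|S1∩S2|: x∈[3,4], y∈[4,10] → 1·6 = 6.
|S1 ∪ S2| = 32 − 6 = 26.00.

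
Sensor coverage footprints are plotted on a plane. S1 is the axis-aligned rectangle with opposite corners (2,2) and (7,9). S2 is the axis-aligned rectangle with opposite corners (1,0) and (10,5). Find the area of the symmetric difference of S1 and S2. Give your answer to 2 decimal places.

|S1∩S2|: x∈[2,7], y∈[2,5] → 5·3 = 15.
|S1 △ S2| = |S1| + |S2| − 2·|S1∩S2| = 35 + 45 − 30 = 50.00.

50.00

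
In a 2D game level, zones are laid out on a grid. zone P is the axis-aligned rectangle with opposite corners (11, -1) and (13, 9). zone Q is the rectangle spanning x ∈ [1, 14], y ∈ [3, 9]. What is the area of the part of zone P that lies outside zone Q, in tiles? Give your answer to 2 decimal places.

|zone P∩zone Q|: x∈[11,13], y∈[3,9] → 2·6 = 12.
|zone P| = 20.
|zone P ∖ zone Q| = |zone P| − |zone P∩zone Q| = 20 − 12 = 8.00.

8.00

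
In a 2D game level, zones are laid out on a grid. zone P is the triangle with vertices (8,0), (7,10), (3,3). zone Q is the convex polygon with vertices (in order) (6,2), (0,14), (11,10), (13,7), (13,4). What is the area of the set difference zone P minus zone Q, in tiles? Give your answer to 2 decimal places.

8.42

|zone P| = 23.5, |zone P∩zone Q| = 15.0833.
|zone P ∖ zone Q| = |zone P| − |zone P∩zone Q| = 23.5 − 15.0833 = 8.42.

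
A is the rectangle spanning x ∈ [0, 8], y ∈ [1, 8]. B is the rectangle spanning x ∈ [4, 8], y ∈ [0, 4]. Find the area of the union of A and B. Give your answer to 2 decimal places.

60.00

By inclusion–exclusion:
Individual areas: |A| = 56, |B| = 16.
|A∩B|: x∈[4,8], y∈[1,4] → 4·3 = 12.
|A ∪ B| = 72 − 12 = 60.00.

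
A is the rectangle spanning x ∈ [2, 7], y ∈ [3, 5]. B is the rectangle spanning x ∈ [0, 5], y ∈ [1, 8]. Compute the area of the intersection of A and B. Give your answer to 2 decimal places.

6.00

|A∩B|: x∈[2,5], y∈[3,5] → 3·2 = 6.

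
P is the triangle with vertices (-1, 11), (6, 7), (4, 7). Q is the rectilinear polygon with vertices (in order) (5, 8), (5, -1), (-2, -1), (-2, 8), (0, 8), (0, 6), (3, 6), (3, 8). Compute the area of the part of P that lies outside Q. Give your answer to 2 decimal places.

|P| = 4, |P∩Q| = 1.4393.
|P ∖ Q| = |P| − |P∩Q| = 4 − 1.4393 = 2.56.

2.56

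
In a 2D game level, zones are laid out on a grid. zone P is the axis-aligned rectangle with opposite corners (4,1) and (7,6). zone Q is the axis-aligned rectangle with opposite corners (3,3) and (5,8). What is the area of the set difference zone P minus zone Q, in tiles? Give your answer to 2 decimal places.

|zone P∩zone Q|: x∈[4,5], y∈[3,6] → 1·3 = 3.
|zone P| = 15.
|zone P ∖ zone Q| = |zone P| − |zone P∩zone Q| = 15 − 3 = 12.00.

12.00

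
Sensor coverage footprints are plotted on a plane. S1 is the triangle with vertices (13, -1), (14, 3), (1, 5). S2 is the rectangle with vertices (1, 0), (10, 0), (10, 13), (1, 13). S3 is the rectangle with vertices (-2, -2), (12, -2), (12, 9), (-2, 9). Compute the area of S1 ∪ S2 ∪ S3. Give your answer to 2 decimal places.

196.06

By inclusion–exclusion:
Individual areas: |S1| = 27, |S2| = 117, |S3| = 154.
|S1∩S2| = 14.0192.
|S1∩S3| = 20.9423.
|S2∩S3|: x∈[1,10], y∈[0,9] → 9·9 = 81.
|S1∩S2∩S3| = 14.0192.
|S1 ∪ S2 ∪ S3| = 298 − 115.9615 + 14.0192 = 196.06.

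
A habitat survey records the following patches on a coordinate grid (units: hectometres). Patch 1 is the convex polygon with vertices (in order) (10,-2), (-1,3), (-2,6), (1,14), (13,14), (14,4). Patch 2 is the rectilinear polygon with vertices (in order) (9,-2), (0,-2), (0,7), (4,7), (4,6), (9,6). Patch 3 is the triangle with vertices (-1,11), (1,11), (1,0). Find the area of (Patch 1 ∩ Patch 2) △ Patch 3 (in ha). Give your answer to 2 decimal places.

|Patch 1 ∩ Patch 2| = 53.5.
|(Patch 1 ∩ Patch 2) ∩ Patch 3| = 3.8167.
|(Patch 1 ∩ Patch 2) △ Patch 3| = 53.5 + 11 − 7.6335 = 56.87.

56.87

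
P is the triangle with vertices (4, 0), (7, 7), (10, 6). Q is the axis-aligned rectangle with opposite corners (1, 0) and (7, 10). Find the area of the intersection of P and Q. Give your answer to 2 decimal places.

6.00

The intersection is the polygon with vertices (7,7), (7,3), (4,0).
By the shoelace formula its area is 6.00.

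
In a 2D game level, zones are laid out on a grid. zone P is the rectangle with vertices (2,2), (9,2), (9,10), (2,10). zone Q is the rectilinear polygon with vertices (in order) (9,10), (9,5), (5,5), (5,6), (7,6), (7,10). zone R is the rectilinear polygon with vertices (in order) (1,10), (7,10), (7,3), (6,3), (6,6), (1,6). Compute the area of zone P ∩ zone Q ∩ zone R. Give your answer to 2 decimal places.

1.00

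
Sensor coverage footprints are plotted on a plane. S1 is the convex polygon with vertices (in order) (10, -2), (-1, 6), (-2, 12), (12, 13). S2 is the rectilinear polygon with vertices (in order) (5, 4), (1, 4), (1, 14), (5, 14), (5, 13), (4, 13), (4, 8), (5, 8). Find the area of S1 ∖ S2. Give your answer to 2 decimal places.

104.24

|S1| = 133, |S1∩S2| = 28.7597.
|S1 ∖ S2| = |S1| − |S1∩S2| = 133 − 28.7597 = 104.24.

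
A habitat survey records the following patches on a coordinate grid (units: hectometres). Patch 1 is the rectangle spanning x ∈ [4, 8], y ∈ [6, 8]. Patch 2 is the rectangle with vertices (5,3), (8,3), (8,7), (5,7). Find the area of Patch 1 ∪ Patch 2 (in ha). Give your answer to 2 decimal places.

17.00

By inclusion–exclusion:
Individual areas: |Patch 1| = 8, |Patch 2| = 12.
|Patch 1∩Patch 2|: x∈[5,8], y∈[6,7] → 3·1 = 3.
|Patch 1 ∪ Patch 2| = 20 − 3 = 17.00.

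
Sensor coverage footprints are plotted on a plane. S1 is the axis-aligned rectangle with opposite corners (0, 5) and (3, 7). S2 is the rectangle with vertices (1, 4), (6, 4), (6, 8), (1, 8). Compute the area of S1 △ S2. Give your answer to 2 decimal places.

18.00

|S1∩S2|: x∈[1,3], y∈[5,7] → 2·2 = 4.
|S1 △ S2| = |S1| + |S2| − 2·|S1∩S2| = 6 + 20 − 8 = 18.00.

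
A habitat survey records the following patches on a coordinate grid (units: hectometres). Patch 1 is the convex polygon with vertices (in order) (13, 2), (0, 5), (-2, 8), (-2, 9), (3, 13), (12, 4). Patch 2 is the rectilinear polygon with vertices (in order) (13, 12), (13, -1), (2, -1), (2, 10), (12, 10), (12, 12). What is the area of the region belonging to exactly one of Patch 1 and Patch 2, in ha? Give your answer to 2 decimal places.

100.92

|Patch 1| = 76, |Patch 2| = 123, |Patch 1∩Patch 2| = 49.0385.
|Patch 1 △ Patch 2| = |Patch 1| + |Patch 2| − 2·|Patch 1∩Patch 2| = 76 + 123 − 98.0769 = 100.92.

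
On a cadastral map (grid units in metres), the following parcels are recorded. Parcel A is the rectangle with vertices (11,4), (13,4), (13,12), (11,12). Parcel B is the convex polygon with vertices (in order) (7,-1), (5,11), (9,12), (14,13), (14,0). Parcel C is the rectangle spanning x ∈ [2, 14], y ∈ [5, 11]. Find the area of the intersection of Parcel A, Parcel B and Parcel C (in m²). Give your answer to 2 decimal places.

12.00

The intersection is the polygon with vertices (11,11), (13,11), (13,5), (11,5).
By the shoelace formula its area is 12.00.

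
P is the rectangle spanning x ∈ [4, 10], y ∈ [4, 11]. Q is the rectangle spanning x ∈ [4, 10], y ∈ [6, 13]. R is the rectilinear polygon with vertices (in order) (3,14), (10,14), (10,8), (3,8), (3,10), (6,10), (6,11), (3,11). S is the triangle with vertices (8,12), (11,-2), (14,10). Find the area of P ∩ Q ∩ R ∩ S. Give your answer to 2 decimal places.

4.39

The intersection is the polygon with vertices (10,11), (10,8), (8.857,8), (8.214,11).
By the shoelace formula its area is 4.39.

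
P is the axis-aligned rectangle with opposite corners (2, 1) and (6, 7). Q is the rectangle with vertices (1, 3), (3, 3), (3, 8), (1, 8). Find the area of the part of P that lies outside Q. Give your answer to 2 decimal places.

|P∩Q|: x∈[2,3], y∈[3,7] → 1·4 = 4.
|P| = 24.
|P ∖ Q| = |P| − |P∩Q| = 24 − 4 = 20.00.

20.00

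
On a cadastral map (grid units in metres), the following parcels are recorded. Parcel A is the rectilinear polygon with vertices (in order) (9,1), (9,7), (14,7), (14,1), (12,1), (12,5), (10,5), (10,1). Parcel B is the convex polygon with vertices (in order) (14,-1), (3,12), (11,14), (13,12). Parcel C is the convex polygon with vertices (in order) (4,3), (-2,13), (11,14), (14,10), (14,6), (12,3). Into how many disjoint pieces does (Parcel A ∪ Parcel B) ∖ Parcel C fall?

3

(Parcel A ∪ Parcel B) ∖ Parcel C splits into 3 disjoint pieces (area 0.6857, area 9.6713, area 2).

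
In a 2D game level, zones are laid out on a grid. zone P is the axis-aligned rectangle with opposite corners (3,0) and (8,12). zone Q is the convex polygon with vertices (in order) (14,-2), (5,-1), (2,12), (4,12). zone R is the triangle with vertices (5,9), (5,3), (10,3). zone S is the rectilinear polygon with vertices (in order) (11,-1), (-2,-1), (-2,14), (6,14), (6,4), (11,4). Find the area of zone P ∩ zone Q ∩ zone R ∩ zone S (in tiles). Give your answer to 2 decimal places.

The intersection is the polygon with vertices (5,3), (5,9), (6,7.8), (6,4), (8,4), (8,3).
By the shoelace formula its area is 7.40.

7.40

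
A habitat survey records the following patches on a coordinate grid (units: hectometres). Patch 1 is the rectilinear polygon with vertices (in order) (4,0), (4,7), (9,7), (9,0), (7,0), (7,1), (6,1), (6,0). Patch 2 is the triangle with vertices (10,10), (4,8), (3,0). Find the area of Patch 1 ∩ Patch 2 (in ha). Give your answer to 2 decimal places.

The intersection is the polygon with vertices (4,7), (7.9,7), (4,1.429).
By the shoelace formula its area is 10.86.

10.86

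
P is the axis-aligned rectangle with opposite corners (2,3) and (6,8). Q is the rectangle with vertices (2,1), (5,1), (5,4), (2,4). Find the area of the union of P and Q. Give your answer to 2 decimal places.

26.00

By inclusion–exclusion:
Individual areas: |P| = 20, |Q| = 9.
|P∩Q|: x∈[2,5], y∈[3,4] → 3·1 = 3.
|P ∪ Q| = 29 − 3 = 26.00.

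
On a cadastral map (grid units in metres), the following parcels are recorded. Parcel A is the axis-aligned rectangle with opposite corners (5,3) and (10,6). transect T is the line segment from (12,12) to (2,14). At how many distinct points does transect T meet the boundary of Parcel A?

The segment lies entirely outside Parcel A and never meets its boundary.

0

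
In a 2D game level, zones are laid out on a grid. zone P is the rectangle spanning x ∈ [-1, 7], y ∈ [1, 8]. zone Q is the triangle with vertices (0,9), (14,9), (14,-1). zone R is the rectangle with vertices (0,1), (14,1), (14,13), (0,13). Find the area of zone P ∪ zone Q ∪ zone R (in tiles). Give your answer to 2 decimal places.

177.80

By inclusion–exclusion:
Individual areas: |zone P| = 56, |zone Q| = 70, |zone R| = 168.
|zone P∩zone Q| = 11.2.
|zone P∩zone R|: x∈[0,7], y∈[1,8] → 7·7 = 49.
|zone Q∩zone R| = 67.2.
|zone P∩zone Q∩zone R| = 11.2.
|zone P ∪ zone Q ∪ zone R| = 294 − 127.4 + 11.2 = 177.80.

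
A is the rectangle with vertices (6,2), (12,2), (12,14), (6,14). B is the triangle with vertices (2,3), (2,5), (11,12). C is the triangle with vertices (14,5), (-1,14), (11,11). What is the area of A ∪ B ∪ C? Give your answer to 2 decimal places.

By inclusion–exclusion:
Individual areas: |A| = 72, |B| = 9, |C| = 31.5.
|A∩B| = 2.7778.
|A∩C| = 20.125.
|B∩C| = 1.2764.
|A∩B∩C| = 1.2764.
|A ∪ B ∪ C| = 112.5 − 24.1792 + 1.2764 = 89.60.

89.60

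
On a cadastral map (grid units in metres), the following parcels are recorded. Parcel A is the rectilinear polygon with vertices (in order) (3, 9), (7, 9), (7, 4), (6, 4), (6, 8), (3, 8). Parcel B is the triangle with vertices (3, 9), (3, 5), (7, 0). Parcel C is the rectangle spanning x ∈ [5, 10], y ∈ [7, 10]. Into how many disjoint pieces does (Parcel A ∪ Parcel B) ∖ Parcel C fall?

2

(Parcel A ∪ Parcel B) ∖ Parcel C splits into 2 disjoint pieces (area 3, area 9.7778).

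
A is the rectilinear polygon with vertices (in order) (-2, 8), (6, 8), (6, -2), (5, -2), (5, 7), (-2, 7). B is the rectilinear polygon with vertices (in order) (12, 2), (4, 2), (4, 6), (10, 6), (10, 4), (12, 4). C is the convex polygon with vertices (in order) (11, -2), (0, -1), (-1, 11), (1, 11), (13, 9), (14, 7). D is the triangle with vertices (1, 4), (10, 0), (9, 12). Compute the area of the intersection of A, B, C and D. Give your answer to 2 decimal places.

3.94

The intersection is the polygon with vertices (5,6), (6,6), (6,2), (5.5,2), (5,2.222).
By the shoelace formula its area is 3.94.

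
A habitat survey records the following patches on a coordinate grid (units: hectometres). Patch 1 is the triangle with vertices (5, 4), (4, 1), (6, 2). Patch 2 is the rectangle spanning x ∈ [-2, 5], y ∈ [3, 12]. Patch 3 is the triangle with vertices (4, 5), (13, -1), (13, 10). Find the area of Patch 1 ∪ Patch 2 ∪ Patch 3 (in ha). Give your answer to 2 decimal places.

114.22

By inclusion–exclusion:
Individual areas: |Patch 1| = 2.5, |Patch 2| = 63, |Patch 3| = 49.5.
|Patch 1∩Patch 2| = 0.1667.
|Patch 1∩Patch 3| = 0.
|Patch 2∩Patch 3| = 0.6111.
|Patch 1∩Patch 2∩Patch 3| = 0.
|Patch 1 ∪ Patch 2 ∪ Patch 3| = 115 − 0.7778 + 0 = 114.22.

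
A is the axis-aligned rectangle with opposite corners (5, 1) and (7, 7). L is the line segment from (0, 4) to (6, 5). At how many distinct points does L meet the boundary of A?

1

The segment meets the boundary at (5,4.833).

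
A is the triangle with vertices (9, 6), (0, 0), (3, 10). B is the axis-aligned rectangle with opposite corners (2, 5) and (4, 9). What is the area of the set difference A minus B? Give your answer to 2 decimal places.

|A| = 36, |A∩B| = 7.1833.
|A ∖ B| = |A| − |A∩B| = 36 − 7.1833 = 28.82.

28.82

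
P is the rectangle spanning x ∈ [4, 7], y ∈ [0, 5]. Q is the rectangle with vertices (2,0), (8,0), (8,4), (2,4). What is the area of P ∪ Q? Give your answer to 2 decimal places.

By inclusion–exclusion:
Individual areas: |P| = 15, |Q| = 24.
|P∩Q|: x∈[4,7], y∈[0,4] → 3·4 = 12.
|P ∪ Q| = 39 − 12 = 27.00.

27.00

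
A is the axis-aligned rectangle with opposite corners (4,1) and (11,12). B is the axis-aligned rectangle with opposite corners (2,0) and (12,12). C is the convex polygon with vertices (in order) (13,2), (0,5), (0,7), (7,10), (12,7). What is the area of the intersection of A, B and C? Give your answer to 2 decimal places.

The intersection is the polygon with vertices (4,8.714), (7,10), (11,7.6), (11,2.462), (4,4.077).
By the shoelace formula its area is 40.39.

40.39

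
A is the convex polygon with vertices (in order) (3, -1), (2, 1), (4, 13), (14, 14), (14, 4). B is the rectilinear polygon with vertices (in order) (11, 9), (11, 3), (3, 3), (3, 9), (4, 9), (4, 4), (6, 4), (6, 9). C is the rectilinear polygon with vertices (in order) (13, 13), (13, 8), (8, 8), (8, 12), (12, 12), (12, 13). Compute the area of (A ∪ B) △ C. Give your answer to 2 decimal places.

111.83

|A ∪ B| = 132.8333.
|(A ∪ B) ∩ C| = 21.
|(A ∪ B) △ C| = 132.8333 + 21 − 42 = 111.83.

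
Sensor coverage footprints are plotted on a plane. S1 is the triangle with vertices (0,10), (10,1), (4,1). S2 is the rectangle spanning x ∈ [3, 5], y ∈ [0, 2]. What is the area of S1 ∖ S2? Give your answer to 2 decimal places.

25.78

|S1| = 27, |S1∩S2| = 1.2222.
|S1 ∖ S2| = |S1| − |S1∩S2| = 27 − 1.2222 = 25.78.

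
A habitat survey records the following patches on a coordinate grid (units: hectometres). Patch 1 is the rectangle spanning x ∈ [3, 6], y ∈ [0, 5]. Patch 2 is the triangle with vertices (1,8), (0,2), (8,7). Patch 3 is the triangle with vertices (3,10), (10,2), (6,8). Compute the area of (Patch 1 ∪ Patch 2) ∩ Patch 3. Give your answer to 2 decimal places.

The region (Patch 1 ∪ Patch 2) ∩ Patch 3 is the polygon with vertices (6.526,7.21), (7.059,6.412), (6.465,6.04), (5.286,7.388).
By the shoelace formula its area is 1.07.

1.07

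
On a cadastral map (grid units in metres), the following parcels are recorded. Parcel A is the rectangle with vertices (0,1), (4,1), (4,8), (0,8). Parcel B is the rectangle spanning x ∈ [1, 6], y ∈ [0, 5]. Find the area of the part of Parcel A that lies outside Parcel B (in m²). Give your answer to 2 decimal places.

16.00

|Parcel A∩Parcel B|: x∈[1,4], y∈[1,5] → 3·4 = 12.
|Parcel A| = 28.
|Parcel A ∖ Parcel B| = |Parcel A| − |Parcel A∩Parcel B| = 28 − 12 = 16.00.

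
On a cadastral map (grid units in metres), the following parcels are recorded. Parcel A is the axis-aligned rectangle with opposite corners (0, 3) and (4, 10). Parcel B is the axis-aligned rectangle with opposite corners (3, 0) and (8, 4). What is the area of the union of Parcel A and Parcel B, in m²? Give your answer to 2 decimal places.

By inclusion–exclusion:
Individual areas: |Parcel A| = 28, |Parcel B| = 20.
|Parcel A∩Parcel B|: x∈[3,4], y∈[3,4] → 1·1 = 1.
|Parcel A ∪ Parcel B| = 48 − 1 = 47.00.

47.00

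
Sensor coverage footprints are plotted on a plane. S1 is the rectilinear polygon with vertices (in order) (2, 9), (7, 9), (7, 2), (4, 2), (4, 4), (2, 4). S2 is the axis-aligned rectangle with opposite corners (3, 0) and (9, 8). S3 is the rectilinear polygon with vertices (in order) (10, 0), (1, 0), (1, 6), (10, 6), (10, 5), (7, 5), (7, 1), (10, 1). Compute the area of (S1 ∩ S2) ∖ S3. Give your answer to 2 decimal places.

8.00

|S1 ∩ S2| = 22.
|(S1 ∩ S2) ∩ S3| = 14.
|(S1 ∩ S2) ∖ S3| = 22 − 14 = 8.00.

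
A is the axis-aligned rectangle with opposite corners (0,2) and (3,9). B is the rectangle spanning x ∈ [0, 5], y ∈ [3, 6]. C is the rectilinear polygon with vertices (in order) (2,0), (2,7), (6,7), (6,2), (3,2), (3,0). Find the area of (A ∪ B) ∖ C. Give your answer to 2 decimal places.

16.00

|A ∪ B| = 27.
|(A ∪ B) ∩ C| = 11.
|(A ∪ B) ∖ C| = 27 − 11 = 16.00.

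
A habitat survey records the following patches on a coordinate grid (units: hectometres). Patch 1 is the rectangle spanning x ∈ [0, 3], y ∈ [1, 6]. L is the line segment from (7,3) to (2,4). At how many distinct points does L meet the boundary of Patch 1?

The segment meets the boundary at (3,3.8).

1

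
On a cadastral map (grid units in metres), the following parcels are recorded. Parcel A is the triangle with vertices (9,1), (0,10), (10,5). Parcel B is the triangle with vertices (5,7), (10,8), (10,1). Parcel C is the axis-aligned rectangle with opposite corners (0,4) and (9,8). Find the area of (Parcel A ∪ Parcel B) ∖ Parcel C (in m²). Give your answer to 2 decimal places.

|Parcel A ∪ Parcel B| = 30.467.
|(Parcel A ∪ Parcel B) ∩ Parcel C| = 17.5286.
|(Parcel A ∪ Parcel B) ∖ Parcel C| = 30.467 − 17.5286 = 12.94.

12.94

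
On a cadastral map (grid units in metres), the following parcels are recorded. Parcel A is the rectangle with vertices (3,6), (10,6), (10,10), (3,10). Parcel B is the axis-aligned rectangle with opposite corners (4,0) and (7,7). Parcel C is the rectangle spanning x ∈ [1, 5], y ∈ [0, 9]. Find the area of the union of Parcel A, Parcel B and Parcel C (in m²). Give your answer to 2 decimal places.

70.00

By inclusion–exclusion:
Individual areas: |Parcel A| = 28, |Parcel B| = 21, |Parcel C| = 36.
|Parcel A∩Parcel B|: x∈[4,7], y∈[6,7] → 3·1 = 3.
|Parcel A∩Parcel C|: x∈[3,5], y∈[6,9] → 2·3 = 6.
|Parcel B∩Parcel C|: x∈[4,5], y∈[0,7] → 1·7 = 7.
|Parcel A∩Parcel B∩Parcel C| = 1.
|Parcel A ∪ Parcel B ∪ Parcel C| = 85 − 16 + 1 = 70.00.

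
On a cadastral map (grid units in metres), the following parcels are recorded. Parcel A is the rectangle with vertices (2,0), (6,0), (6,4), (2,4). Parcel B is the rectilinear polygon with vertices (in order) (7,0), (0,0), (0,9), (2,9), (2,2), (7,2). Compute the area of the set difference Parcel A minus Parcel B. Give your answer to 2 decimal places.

8.00

|Parcel A| = 16, |Parcel A∩Parcel B| = 8.
|Parcel A ∖ Parcel B| = |Parcel A| − |Parcel A∩Parcel B| = 16 − 8 = 8.00.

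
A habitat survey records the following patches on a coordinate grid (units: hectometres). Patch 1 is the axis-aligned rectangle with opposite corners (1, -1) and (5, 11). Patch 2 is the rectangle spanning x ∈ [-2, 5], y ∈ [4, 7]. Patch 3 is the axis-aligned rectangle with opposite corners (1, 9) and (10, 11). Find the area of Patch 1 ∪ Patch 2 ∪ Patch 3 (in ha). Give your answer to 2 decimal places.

By inclusion–exclusion:
Individual areas: |Patch 1| = 48, |Patch 2| = 21, |Patch 3| = 18.
|Patch 1∩Patch 2|: x∈[1,5], y∈[4,7] → 4·3 = 12.
|Patch 1∩Patch 3|: x∈[1,5], y∈[9,11] → 4·2 = 8.
|Patch 2∩Patch 3| = 0 (no overlap).
|Patch 1∩Patch 2∩Patch 3| = 0.
|Patch 1 ∪ Patch 2 ∪ Patch 3| = 87 − 20 + 0 = 67.00.

67.00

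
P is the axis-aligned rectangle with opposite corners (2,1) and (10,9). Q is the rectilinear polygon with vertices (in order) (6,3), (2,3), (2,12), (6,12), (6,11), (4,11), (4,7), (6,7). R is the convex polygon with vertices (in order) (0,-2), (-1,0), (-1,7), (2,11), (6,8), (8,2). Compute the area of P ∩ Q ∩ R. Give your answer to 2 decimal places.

20.00

The intersection is the polygon with vertices (4,7), (6,7), (6,3), (2,3), (2,9), (4,9).
By the shoelace formula its area is 20.00.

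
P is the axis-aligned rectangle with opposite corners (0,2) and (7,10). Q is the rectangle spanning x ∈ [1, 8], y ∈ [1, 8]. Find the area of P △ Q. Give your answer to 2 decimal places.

|P∩Q|: x∈[1,7], y∈[2,8] → 6·6 = 36.
|P △ Q| = |P| + |Q| − 2·|P∩Q| = 56 + 49 − 72 = 33.00.

33.00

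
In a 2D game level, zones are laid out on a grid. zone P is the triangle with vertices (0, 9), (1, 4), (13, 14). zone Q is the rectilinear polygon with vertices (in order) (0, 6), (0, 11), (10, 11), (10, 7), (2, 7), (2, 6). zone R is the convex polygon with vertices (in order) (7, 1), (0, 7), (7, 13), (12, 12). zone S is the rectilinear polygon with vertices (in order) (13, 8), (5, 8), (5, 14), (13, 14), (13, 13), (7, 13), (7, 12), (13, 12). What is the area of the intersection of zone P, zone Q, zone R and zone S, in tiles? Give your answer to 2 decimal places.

The intersection is the polygon with vertices (9.4,11), (5.8,8), (5,8), (5,10.923), (5.2,11).
By the shoelace formula its area is 7.79.

7.79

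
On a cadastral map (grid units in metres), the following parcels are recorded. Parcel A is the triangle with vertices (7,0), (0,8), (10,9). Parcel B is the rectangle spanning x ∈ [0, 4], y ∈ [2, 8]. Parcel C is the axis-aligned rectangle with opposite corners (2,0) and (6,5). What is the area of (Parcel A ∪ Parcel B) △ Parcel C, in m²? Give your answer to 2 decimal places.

|Parcel A ∪ Parcel B| = 58.3571.
|(Parcel A ∪ Parcel B) ∩ Parcel C| = 11.4286.
|(Parcel A ∪ Parcel B) △ Parcel C| = 58.3571 + 20 − 22.8571 = 55.50.

55.50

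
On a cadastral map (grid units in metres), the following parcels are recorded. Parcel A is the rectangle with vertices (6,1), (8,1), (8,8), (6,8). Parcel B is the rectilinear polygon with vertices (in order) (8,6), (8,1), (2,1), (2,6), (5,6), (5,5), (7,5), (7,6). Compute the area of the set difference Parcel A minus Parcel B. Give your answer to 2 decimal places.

5.00

|Parcel A| = 14, |Parcel A∩Parcel B| = 9.
|Parcel A ∖ Parcel B| = |Parcel A| − |Parcel A∩Parcel B| = 14 − 9 = 5.00.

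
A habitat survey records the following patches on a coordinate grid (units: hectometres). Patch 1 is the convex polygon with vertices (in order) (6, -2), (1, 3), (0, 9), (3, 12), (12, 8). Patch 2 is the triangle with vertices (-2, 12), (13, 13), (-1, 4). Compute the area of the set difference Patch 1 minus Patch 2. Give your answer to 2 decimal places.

68.20

|Patch 1| = 95, |Patch 1∩Patch 2| = 26.8012.
|Patch 1 ∖ Patch 2| = |Patch 1| − |Patch 1∩Patch 2| = 95 − 26.8012 = 68.20.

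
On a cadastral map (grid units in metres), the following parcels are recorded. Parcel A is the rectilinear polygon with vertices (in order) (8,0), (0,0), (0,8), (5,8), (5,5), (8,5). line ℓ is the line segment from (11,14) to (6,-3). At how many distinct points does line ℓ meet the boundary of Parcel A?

2

The segment meets the boundary at (6.882,0), (8,3.8).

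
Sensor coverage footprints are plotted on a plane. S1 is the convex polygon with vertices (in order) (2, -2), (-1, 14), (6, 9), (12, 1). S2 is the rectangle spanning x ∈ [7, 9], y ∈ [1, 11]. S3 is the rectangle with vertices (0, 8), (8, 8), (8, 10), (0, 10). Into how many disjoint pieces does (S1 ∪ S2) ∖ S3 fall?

2

(S1 ∪ S2) ∖ S3 splits into 2 disjoint pieces (area 9.8667, area 83.3333).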